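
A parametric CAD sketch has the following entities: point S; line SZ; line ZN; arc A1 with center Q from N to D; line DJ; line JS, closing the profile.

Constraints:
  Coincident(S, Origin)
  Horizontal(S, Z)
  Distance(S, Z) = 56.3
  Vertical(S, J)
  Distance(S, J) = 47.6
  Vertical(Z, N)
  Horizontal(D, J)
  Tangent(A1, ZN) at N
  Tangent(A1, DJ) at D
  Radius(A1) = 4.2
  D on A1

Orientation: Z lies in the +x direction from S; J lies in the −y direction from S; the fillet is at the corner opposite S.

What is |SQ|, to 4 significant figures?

67.81

S is at the origin; SZ is horizontal with |SZ| = 56.3 and Z on the +x side, so Z = (56.30, 0.000). S and J share the same x with |SJ| = 47.6 and J on the −y side, so J = (0.000, -47.60). The virtual corner opposite S is at (56.30, -47.60). A1 meets ZN tangentially, so QN is at right angles to ZN and since A1 is tangent to DJ there, QD ⟂ DJ, with radius 4.2, so the center Q sits 4.2 in from both sides at Q = (52.10, -43.40). Then |SQ| = |Q − S| = 67.81.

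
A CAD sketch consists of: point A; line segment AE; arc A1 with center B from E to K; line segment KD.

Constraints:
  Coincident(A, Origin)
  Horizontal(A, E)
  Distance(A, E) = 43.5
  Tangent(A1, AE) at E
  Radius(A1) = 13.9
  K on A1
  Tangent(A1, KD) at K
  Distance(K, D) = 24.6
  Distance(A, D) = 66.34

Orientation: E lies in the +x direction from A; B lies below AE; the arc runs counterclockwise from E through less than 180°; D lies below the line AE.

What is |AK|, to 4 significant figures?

41.85

Checks: |AE| = 43.50 ✓; |BK| = 13.90 ✓; ∠(BK, KD) = 90.00° ✓; |KD| = 24.60 ✓; |AD| = 66.34 ✓.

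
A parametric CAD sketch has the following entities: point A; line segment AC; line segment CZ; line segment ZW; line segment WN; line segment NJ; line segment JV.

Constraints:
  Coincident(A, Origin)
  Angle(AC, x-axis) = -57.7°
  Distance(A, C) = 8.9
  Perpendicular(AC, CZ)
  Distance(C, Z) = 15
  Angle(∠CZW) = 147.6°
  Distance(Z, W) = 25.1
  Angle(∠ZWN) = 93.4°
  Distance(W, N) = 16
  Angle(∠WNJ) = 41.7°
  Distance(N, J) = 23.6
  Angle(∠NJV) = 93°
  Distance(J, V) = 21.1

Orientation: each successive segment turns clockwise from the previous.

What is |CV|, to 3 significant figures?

43.6

∠WNJ = 41.7° gives NJ at -45.0° from the x-axis; with |NJ| = 23.6, J = (-17.3, -16.2). ∠NJV = 93.0° gives JV at -132° from the x-axis; with |JV| = 21.1, V = (-31.4, -31.9). Then |CV| = |V − C| = 43.6.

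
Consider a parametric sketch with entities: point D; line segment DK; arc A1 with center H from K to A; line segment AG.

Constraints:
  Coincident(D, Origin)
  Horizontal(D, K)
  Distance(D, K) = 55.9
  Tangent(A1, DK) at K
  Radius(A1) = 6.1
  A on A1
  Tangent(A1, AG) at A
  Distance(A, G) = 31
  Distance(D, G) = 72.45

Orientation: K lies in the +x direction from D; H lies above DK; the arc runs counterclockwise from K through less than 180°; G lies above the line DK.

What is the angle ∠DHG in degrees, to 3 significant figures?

108°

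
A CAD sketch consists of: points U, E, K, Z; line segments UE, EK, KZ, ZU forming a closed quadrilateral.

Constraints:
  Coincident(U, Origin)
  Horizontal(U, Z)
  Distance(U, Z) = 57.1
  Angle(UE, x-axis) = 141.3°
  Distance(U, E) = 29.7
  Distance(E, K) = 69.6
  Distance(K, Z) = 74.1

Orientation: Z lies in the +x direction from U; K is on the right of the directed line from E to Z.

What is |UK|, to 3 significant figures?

47.1

Checks: |EK| = 69.60 ✓; |KZ| = 74.10 ✓.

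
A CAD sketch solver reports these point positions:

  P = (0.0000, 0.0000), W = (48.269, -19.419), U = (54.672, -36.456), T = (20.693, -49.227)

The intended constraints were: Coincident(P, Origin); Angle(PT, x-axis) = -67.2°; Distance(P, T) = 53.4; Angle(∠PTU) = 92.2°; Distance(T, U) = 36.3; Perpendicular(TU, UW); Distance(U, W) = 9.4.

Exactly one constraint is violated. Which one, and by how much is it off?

Distance(U, W) = 9.4 — off by 8.80.

P = (0.00, 0.00) ✓; PT at -67.20° ✓; |PT| = 53.40 ✓; ∠PTU = 92.20° ✓; |TU| = 36.30 ✓; ∠(TU, UW) = 90.00° ✓; |UW| = 18.20 ✗.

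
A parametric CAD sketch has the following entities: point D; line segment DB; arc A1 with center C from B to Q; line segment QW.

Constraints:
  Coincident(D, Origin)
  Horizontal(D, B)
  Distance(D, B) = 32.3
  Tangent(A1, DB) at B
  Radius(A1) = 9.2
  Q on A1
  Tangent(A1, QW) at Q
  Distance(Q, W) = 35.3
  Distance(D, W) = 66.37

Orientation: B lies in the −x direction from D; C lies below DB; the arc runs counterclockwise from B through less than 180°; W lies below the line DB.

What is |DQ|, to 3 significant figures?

41.2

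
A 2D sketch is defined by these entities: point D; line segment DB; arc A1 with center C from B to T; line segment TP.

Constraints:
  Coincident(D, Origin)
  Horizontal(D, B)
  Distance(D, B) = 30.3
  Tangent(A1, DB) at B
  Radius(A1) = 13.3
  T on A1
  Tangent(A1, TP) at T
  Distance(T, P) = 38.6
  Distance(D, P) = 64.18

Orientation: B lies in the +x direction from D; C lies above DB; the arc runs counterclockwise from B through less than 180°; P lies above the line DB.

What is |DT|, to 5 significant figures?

46.211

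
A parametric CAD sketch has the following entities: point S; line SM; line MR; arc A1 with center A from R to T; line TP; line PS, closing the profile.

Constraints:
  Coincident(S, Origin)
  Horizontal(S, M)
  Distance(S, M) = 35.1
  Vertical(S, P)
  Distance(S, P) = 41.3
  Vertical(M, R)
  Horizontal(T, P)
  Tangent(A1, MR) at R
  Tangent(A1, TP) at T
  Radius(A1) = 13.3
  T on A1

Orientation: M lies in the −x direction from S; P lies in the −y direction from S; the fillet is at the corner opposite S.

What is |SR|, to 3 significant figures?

44.9

S is at the origin; SM is horizontal with |SM| = 35.1 and M on the −x side, so M = (-35.1, 0.00). SP is vertical with |SP| = 41.3 and P on the −y side, so P = (0.00, -41.3). The virtual corner opposite S is at (-35.1, -41.3). A1 meets MR tangentially, so AR is at right angles to MR and tangency of A1 to TP means the radius AT is perpendicular to TP, with radius 13.3, so the center A sits 13.3 in from both sides at A = (-21.8, -28.0). That places the tangent points at R = (-35.1, -28.0) on MR and T = (-21.8, -41.3) on TP. Then |SR| = |R − S| = 44.9.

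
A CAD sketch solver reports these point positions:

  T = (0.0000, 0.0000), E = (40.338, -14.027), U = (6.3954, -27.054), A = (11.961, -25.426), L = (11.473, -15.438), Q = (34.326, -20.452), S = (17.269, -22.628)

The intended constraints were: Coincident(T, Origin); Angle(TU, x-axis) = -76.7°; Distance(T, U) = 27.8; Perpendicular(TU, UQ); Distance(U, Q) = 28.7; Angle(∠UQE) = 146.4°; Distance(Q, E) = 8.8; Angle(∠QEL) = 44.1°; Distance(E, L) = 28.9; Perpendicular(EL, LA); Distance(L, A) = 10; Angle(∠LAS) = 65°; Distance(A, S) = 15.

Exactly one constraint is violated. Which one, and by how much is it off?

Distance(A, S) = 15 — off by 9.00.

T = (0.00, 0.00) ✓; TU at -76.70° ✓; |TU| = 27.80 ✓; ∠(TU, UQ) = 90.00° ✓; |UQ| = 28.70 ✓; ∠UQE = 146.4° ✓; |QE| = 8.799 ✓; ∠QEL = 44.10° ✓; |EL| = 28.90 ✓; ∠(EL, LA) = 90.00° ✓; |LA| = 10.00 ✓; ∠LAS = 65.00° ✓; |AS| = 6.000 ✗.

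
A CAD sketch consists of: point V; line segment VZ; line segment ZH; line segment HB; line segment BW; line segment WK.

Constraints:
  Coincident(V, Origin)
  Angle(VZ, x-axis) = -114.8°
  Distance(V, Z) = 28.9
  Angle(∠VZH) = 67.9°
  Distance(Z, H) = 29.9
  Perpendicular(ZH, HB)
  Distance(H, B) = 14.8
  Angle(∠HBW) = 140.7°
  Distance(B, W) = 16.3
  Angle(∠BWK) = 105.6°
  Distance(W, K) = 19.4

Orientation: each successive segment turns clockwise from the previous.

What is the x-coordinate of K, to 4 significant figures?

0.9624

∠HBW = 140.7° gives BW at 3.800° from the x-axis; with |BW| = 16.3, W = (-5.481, 6.790). ∠BWK = 105.6° gives WK at -70.60° from the x-axis; with |WK| = 19.4, K = (0.9624, -11.51). So K.x = 0.9624.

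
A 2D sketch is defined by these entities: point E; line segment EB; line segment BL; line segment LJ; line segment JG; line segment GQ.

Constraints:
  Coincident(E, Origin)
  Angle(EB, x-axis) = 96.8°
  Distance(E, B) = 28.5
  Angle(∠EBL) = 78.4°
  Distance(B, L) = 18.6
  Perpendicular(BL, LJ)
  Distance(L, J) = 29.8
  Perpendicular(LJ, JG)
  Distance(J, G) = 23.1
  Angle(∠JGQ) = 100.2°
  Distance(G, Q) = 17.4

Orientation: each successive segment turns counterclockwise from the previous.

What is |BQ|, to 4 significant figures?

14.77

LJ is perpendicular to JG, so JG runs at 18.40°; with |JG| = 23.1, G = (10.30, 1.443). ∠JGQ = 100.2° gives GQ at 98.20° from the x-axis; with |GQ| = 17.4, Q = (7.820, 18.67). Then |BQ| = |Q − B| = 14.77.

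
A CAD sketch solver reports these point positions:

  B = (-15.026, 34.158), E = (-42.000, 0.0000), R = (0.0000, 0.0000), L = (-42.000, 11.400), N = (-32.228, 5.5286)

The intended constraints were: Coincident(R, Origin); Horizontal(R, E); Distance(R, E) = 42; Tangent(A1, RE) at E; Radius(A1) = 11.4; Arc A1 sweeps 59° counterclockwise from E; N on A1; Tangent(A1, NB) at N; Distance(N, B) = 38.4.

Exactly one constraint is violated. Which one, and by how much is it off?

Distance(N, B) = 38.4 — off by 5.00.

R = (0.00, 0.00) ✓; R.y = 0.00, E.y = 0.00 ✓; |RE| = 42.00 ✓; ∠(LE, ER) = 90.00° ✓; |LE| = 11.40 ✓; bearing(L→N) − bearing(L→E) = 59.00° ✓; |LN| = 11.40 ✓; ∠(LN, NB) = 90.00° ✓; |NB| = 33.40 ✗.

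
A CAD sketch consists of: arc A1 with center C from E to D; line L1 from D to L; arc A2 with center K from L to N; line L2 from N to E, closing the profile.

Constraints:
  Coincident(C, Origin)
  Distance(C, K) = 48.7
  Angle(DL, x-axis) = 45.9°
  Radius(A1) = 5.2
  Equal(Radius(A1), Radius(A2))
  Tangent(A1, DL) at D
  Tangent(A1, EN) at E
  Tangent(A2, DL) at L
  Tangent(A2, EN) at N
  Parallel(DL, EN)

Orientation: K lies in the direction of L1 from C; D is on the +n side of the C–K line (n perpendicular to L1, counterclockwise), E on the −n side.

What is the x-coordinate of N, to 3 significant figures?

37.6

The slot axis is L1's direction at 45.9°, so u = (cos 45.9°, sin 45.9°) = (0.696, 0.718) and n = (−sin 45.9°, cos 45.9°) = (-0.718, 0.696). C is at the origin and K lies 48.7 along u from C, so K = 48.7·u = (33.9, 35.0). Tangency of A1 to both parallel lines with radius 5.2 puts D and E at C ± 5.2·n: D = (-3.73, 3.62), E = (3.73, -3.62). Equal radii place L and N the same way about K: L = K + 5.2·n = (30.2, 38.6), N = K − 5.2·n = (37.6, 31.4). So N.x = 37.6.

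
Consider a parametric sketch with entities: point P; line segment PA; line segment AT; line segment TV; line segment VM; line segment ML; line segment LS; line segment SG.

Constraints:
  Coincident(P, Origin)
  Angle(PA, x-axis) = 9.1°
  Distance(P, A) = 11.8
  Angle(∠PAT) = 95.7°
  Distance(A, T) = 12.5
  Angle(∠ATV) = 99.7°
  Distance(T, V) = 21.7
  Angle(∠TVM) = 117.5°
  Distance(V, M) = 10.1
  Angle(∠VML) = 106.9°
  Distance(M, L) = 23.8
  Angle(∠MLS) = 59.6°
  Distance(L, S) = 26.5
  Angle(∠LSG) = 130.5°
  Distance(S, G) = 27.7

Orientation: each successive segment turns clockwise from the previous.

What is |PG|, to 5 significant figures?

39.339

P is at the origin; PA runs at 9.1° with length 11.8, so A = (11.651, 1.8663). ∠PAT = 95.7° gives AT at -75.200° from the x-axis; with |AT| = 12.5, T = (14.845, -10.219). ∠ATV = 99.7° gives TV at -155.50° from the x-axis; with |TV| = 21.7, V = (-4.9016, -19.218). ∠TVM = 117.5° gives VM at 142.00° from the x-axis; with |VM| = 10.1, M = (-12.861, -13.000). ∠VML = 106.9° gives ML at 68.900° from the x-axis; with |ML| = 23.8, L = (-4.2926, 9.2046). ∠MLS = 59.6° gives LS at -51.500° from the x-axis; with |LS| = 26.5, S = (12.204, -11.535). ∠LSG = 130.5° gives SG at -101.00° from the x-axis; with |SG| = 27.7, G = (6.9186, -38.726). Then |PG| = |G − P| = 39.339.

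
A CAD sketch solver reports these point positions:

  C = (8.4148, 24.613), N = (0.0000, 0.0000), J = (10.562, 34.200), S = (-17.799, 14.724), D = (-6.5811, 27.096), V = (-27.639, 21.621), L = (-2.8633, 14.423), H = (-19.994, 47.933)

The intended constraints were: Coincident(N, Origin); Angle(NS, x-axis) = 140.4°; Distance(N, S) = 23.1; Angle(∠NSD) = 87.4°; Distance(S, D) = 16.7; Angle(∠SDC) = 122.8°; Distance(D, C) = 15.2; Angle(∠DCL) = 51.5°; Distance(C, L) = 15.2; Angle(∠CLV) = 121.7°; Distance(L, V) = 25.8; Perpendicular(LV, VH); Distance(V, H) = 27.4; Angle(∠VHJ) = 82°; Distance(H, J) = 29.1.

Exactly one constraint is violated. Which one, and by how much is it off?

Distance(H, J) = 29.1 — off by 4.40.

N = (0.00, 0.00) ✓; NS at 140.4° ✓; |NS| = 23.10 ✓; ∠NSD = 87.40° ✓; |SD| = 16.70 ✓; ∠SDC = 122.8° ✓; |DC| = 15.20 ✓; ∠DCL = 51.50° ✓; |CL| = 15.20 ✓; ∠CLV = 121.7° ✓; |LV| = 25.80 ✓; ∠(LV, VH) = 90.00° ✓; |VH| = 27.40 ✓; ∠VHJ = 82.00° ✓; |HJ| = 33.50 ✗.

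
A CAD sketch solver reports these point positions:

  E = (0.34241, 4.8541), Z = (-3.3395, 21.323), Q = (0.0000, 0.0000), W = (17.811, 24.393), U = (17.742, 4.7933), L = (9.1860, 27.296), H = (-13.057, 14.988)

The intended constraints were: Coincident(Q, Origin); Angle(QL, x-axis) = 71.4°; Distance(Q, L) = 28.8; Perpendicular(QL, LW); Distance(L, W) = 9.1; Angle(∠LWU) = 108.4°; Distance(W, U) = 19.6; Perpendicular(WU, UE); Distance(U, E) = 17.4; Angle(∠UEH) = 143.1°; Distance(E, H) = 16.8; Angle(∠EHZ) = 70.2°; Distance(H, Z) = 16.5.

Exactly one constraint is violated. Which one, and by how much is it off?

Distance(H, Z) = 16.5 — off by 4.90.

Q = (0.00, 0.00) ✓; QL at 71.40° ✓; |QL| = 28.80 ✓; ∠(QL, LW) = 90.00° ✓; |LW| = 9.100 ✓; ∠LWU = 108.4° ✓; |WU| = 19.60 ✓; ∠(WU, UE) = 90.00° ✓; |UE| = 17.40 ✓; ∠UEH = 143.1° ✓; |EH| = 16.80 ✓; ∠EHZ = 70.20° ✓; |HZ| = 11.60 ✗.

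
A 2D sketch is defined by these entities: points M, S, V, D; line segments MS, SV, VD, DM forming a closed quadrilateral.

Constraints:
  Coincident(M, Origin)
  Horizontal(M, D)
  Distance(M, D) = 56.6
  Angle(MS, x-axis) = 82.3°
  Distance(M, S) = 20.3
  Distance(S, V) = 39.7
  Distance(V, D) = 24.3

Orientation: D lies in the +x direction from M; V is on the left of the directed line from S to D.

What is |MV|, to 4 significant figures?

46.78

Checks: |SV| = 39.70 ✓; |VD| = 24.30 ✓.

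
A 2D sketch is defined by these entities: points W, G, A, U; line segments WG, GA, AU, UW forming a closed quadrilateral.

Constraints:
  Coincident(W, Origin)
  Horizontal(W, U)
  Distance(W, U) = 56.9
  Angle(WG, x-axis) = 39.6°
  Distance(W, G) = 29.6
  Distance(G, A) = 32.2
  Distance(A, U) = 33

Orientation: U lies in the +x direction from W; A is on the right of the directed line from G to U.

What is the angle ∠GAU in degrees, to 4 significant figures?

73.39°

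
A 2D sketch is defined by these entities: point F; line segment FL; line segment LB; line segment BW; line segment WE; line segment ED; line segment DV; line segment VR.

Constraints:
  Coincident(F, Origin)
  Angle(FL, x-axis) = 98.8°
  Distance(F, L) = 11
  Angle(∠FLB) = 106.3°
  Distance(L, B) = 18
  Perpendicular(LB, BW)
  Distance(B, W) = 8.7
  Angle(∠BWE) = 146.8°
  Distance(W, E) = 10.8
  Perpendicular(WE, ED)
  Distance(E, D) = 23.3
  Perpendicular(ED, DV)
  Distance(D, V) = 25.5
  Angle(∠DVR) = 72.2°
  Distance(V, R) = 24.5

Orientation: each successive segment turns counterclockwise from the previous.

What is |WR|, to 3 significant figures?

7.21

The perpendicularity gives DV at right angles to ED, so DV runs at 116°; with |DV| = 25.5, V = (-6.04, 27.9). ∠DVR = 72.2° gives VR at -136° from the x-axis; with |VR| = 24.5, R = (-23.8, 11.1). Then |WR| = |R − W| = 7.21.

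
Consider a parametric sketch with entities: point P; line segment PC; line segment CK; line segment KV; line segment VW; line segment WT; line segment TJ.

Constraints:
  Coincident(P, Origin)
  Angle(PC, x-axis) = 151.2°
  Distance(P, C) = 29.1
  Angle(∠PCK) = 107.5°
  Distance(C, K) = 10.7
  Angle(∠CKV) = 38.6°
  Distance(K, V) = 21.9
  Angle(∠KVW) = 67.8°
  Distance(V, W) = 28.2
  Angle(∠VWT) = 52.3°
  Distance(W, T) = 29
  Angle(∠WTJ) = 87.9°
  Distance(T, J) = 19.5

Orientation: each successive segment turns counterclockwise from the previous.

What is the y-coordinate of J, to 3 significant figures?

-0.238

∠VWT = 52.3° gives WT at -115° from the x-axis; with |WT| = 29.0, T = (-36.6, 7.35). ∠WTJ = 87.9° gives TJ at -22.9° from the x-axis; with |TJ| = 19.5, J = (-18.6, -0.238). So J.y = -0.238.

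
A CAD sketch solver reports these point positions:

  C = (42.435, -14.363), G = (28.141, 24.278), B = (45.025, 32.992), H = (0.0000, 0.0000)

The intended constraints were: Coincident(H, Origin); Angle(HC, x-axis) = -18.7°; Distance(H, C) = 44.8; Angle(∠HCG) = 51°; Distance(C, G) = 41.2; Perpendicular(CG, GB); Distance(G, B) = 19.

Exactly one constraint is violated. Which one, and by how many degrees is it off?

Perpendicular(CG, GB) — off by 7.00°.

H = (0.00, 0.00) ✓; HC at -18.70° ✓; |HC| = 44.80 ✓; ∠HCG = 51.00° ✓; |CG| = 41.20 ✓; ∠(CG, GB) = 83.00° ✗; |GB| = 19.00 ✓.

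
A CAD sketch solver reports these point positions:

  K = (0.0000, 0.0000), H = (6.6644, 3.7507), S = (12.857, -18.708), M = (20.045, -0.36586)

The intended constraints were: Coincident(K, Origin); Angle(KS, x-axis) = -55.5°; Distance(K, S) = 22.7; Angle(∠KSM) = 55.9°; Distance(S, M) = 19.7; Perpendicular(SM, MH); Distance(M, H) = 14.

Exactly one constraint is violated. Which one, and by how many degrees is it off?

Perpendicular(SM, MH) — off by 4.30°.

K = (0.00, 0.00) ✓; KS at -55.50° ✓; |KS| = 22.70 ✓; ∠KSM = 55.90° ✓; |SM| = 19.70 ✓; ∠(SM, MH) = 94.30° ✗; |MH| = 14.00 ✓.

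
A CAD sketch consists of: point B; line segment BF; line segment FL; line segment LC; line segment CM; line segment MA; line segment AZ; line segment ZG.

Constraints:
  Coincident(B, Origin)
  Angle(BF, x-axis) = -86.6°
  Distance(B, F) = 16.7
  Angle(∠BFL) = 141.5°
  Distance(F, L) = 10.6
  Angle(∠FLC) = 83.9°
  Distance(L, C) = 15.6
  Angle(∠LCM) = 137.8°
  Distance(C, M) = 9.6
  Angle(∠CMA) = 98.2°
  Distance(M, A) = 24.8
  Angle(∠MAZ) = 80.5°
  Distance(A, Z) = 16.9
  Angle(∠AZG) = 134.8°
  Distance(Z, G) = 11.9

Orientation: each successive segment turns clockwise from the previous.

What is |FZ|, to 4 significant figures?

6.634

∠CMA = 98.2° gives MA at 14.80° from the x-axis; with |MA| = 24.8, A = (6.032, 0.8040). ∠MAZ = 80.5° gives AZ at -84.70° from the x-axis; with |AZ| = 16.9, Z = (7.593, -16.02). Then |FZ| = |Z − F| = 6.634.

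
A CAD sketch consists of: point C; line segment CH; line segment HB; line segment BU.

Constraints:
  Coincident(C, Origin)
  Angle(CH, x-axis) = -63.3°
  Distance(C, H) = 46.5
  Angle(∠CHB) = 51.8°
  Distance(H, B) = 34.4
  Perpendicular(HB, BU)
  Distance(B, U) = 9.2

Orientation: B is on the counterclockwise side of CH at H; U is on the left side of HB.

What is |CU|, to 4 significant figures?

27.92

C is at the origin; CH runs at -63.3° with length 46.5, so H = 46.5·(cos -63.3°, sin -63.3°) = (20.89, -41.54). ∠CHB = 51.8°, so HB runs at -63.3° + (180° − 51.8°) = 64.90° from the x-axis; with |HB| = 34.4, B = H + 34.4·(cos 64.90°, sin 64.90°) = (35.49, -10.39). HB is perpendicular to BU; with |BU| = 9.2 on the left of HB, U = B + 9.2·(-0.9056, 0.4242) = (27.15, -6.488). Then |CU| = |U − C| = 27.92.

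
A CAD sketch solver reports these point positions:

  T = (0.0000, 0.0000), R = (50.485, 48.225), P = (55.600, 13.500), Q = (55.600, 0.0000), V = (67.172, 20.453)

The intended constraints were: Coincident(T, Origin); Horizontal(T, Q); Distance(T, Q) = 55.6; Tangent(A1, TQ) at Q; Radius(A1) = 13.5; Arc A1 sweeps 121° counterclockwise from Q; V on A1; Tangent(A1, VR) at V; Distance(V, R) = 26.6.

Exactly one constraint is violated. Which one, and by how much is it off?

Distance(V, R) = 26.6 — off by 5.80.

T = (0.00, 0.00) ✓; T.y = 0.00, Q.y = 0.00 ✓; |TQ| = 55.60 ✓; ∠(PQ, QT) = 90.00° ✓; |PQ| = 13.50 ✓; bearing(P→V) − bearing(P→Q) = 121.0° ✓; |PV| = 13.50 ✓; ∠(PV, VR) = 90.00° ✓; |VR| = 32.40 ✗.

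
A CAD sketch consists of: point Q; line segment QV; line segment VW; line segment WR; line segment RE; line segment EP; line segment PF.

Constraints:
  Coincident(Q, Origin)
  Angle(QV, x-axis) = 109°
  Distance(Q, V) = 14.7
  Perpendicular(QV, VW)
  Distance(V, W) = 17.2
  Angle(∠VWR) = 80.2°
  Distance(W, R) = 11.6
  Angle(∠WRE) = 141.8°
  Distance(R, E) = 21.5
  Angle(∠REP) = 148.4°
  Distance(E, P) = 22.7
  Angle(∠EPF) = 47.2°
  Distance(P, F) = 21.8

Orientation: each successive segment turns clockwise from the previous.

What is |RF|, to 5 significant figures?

26.624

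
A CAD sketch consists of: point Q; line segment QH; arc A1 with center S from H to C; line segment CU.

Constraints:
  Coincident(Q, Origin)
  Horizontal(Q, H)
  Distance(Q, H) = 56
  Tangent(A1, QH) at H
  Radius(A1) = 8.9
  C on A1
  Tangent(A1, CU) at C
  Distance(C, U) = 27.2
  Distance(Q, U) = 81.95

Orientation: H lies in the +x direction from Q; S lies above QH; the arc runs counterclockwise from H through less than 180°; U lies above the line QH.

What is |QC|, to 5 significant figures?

63.986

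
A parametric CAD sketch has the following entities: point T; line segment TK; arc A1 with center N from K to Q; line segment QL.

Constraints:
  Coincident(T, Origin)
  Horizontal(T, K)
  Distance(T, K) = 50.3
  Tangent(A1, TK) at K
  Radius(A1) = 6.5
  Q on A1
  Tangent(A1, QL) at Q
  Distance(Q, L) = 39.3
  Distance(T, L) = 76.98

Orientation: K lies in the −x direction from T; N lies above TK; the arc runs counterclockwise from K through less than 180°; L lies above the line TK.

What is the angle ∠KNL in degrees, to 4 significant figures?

161.4°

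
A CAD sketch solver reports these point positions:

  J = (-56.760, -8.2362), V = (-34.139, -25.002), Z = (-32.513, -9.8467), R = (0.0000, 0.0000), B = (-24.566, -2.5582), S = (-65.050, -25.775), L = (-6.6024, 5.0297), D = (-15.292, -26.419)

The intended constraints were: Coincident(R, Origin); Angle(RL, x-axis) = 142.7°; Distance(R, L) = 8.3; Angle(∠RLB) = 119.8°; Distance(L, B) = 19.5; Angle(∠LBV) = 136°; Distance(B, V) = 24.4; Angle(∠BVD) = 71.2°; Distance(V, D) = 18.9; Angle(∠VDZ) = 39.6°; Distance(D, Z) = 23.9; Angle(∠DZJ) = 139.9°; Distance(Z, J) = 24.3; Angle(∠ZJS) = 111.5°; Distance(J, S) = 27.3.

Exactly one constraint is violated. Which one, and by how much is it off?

Distance(J, S) = 27.3 — off by 7.90.

R = (0.00, 0.00) ✓; RL at 142.7° ✓; |RL| = 8.300 ✓; ∠RLB = 119.8° ✓; |LB| = 19.50 ✓; ∠LBV = 136.0° ✓; |BV| = 24.40 ✓; ∠BVD = 71.20° ✓; |VD| = 18.90 ✓; ∠VDZ = 39.60° ✓; |DZ| = 23.90 ✓; ∠DZJ = 139.9° ✓; |ZJ| = 24.30 ✓; ∠ZJS = 111.5° ✓; |JS| = 19.40 ✗.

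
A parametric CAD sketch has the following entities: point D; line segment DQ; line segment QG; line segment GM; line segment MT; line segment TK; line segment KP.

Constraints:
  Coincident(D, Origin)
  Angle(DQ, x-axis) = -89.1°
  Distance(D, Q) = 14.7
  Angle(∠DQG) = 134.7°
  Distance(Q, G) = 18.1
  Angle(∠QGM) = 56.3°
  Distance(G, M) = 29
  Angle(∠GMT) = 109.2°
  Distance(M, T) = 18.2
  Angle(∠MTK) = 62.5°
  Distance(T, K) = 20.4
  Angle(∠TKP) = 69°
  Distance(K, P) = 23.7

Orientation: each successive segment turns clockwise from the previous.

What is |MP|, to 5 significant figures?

6.9323

∠MTK = 62.5° gives TK at -86.400° from the x-axis; with |TK| = 20.4, K = (-1.5479, -10.212). ∠TKP = 69.0° gives KP at 162.60° from the x-axis; with |KP| = 23.7, P = (-24.163, -3.1250). Then |MP| = |P − M| = 6.9323.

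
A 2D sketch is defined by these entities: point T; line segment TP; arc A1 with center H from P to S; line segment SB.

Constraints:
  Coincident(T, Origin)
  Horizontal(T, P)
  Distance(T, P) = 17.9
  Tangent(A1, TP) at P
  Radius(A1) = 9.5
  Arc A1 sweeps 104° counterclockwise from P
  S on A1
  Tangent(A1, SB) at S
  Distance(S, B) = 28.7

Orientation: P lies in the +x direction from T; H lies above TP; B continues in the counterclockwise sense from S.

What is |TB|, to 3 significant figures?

44.5

T is at the origin; T and P share the same y with |TP| = 17.9 and P on the +x side, so P = (17.9, 0.00). The tangent condition forces HP to be normal to TP, so H = P + (0, 9.5) = (17.9, 9.50). On A1, P sits at bearing -90° from H; a 104° counterclockwise sweep puts S at bearing 14°, so S = H + 9.5·(cos 14°, sin 14°) = (27.1, 11.8). Tangency of A1 to SB means the radius HS is perpendicular to SB, so SB runs along (−sin 14°, cos 14°); with |SB| = 28.7, B = (20.2, 39.6). Then |TB| = |B − T| = 44.5.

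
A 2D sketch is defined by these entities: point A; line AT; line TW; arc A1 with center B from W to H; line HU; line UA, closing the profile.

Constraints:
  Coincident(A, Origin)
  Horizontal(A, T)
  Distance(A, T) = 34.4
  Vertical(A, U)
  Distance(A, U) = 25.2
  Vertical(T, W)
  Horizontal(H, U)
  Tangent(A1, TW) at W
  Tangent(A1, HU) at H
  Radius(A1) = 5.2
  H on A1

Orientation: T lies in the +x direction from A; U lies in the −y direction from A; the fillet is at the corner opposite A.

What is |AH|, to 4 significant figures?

38.57

A is at the origin; A and T share the same y with |AT| = 34.4 and T on the +x side, so T = (34.40, 0.000). AU is vertical with |AU| = 25.2 and U on the −y side, so U = (0.000, -25.20). The virtual corner opposite A is at (34.40, -25.20). The tangent condition forces BW to be normal to TW and A1 meets HU tangentially, so BH is at right angles to HU, with radius 5.2, so the center B sits 5.2 in from both sides at B = (29.20, -20.00). That places the tangent points at W = (34.40, -20.00) on TW and H = (29.20, -25.20) on HU. Then |AH| = |H − A| = 38.57.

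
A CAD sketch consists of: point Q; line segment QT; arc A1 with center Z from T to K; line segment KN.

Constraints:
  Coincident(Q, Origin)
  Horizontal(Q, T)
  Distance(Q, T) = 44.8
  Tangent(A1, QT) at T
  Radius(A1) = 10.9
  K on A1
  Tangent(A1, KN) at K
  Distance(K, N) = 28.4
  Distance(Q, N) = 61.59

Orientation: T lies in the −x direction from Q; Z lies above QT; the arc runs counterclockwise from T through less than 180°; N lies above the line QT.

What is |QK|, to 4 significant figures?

37.88

Checks: |ZK| = 10.90 ✓; ∠(ZK, KN) = 90.00° ✓; |KN| = 28.40 ✓; |QN| = 61.59 ✓.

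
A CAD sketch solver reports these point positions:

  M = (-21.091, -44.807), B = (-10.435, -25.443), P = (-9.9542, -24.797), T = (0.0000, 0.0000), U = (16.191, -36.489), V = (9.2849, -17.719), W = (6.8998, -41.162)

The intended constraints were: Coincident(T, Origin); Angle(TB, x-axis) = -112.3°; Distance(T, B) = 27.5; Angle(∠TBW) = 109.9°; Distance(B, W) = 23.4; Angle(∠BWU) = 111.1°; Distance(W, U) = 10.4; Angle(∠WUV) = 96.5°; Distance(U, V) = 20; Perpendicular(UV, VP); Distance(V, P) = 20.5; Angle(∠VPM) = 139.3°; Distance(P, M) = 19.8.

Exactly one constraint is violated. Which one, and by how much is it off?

Distance(P, M) = 19.8 — off by 3.10.

T = (0.00, 0.00) ✓; TB at -112.3° ✓; |TB| = 27.50 ✓; ∠TBW = 109.9° ✓; |BW| = 23.40 ✓; ∠BWU = 111.1° ✓; |WU| = 10.40 ✓; ∠WUV = 96.50° ✓; |UV| = 20.00 ✓; ∠(UV, VP) = 90.00° ✓; |VP| = 20.50 ✓; ∠VPM = 139.3° ✓; |PM| = 22.90 ✗.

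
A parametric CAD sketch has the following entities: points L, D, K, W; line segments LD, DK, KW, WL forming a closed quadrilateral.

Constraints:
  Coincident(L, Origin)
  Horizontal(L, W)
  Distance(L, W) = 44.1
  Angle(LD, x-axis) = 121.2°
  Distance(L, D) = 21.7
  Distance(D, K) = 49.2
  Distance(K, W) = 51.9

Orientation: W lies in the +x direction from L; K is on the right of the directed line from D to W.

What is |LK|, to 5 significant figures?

29.086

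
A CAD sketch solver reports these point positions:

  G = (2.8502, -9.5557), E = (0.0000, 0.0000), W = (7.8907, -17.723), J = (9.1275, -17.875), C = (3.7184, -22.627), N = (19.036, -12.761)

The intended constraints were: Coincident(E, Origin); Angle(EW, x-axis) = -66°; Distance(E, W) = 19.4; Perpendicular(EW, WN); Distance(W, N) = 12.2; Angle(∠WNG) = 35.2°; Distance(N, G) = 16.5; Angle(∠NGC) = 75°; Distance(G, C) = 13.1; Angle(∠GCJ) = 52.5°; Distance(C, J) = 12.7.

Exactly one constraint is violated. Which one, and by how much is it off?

Distance(C, J) = 12.7 — off by 5.50.

E = (0.00, 0.00) ✓; EW at -66.00° ✓; |EW| = 19.40 ✓; ∠(EW, WN) = 90.00° ✓; |WN| = 12.20 ✓; ∠WNG = 35.20° ✓; |NG| = 16.50 ✓; ∠NGC = 75.00° ✓; |GC| = 13.10 ✓; ∠GCJ = 52.50° ✓; |CJ| = 7.200 ✗.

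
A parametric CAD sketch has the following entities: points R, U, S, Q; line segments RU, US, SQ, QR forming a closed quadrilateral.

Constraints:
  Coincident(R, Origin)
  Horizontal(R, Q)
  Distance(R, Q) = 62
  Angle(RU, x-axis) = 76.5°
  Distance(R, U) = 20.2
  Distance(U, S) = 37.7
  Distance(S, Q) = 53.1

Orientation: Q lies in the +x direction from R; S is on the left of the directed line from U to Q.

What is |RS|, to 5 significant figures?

55.440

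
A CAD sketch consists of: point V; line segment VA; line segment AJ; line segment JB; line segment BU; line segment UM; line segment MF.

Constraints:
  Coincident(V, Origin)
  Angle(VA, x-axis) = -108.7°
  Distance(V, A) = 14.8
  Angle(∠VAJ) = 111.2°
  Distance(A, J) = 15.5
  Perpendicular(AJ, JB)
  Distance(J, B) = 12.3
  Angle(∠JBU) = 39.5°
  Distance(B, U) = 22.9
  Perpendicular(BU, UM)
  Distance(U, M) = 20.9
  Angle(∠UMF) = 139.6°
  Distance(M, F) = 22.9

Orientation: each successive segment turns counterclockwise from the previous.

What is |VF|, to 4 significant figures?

55.53

V is at the origin; VA runs at -108.7° with length 14.8, so A = (-4.745, -14.02). ∠VAJ = 111.2° gives AJ at -39.90° from the x-axis; with |AJ| = 15.5, J = (7.146, -23.96). The perpendicularity gives JB at right angles to AJ, so JB runs at 50.10°; with |JB| = 12.3, B = (15.04, -14.53). ∠JBU = 39.5° gives BU at -169.4° from the x-axis; with |BU| = 22.9, U = (-7.473, -18.74). BU is perpendicular to UM, so UM runs at -79.40°; with |UM| = 20.9, M = (-3.629, -39.28). ∠UMF = 139.6° gives MF at -39.00° from the x-axis; with |MF| = 22.9, F = (14.17, -53.69). Then |VF| = |F − V| = 55.53.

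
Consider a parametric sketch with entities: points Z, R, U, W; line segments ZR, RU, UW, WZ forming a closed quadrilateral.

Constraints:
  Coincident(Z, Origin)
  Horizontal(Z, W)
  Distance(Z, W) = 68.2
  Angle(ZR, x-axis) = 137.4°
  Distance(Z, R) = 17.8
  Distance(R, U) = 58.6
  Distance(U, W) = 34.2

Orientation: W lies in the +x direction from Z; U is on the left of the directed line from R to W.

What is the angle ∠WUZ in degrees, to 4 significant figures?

105.7°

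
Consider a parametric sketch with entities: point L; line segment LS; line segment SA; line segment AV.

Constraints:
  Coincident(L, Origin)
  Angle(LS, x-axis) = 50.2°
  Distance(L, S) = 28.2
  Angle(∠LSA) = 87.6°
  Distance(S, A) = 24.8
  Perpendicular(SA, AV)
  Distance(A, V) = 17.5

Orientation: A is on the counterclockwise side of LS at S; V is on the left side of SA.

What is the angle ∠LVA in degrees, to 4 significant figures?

114.3°

L is at the origin; LS runs at 50.2° with length 28.2, so S = 28.2·(cos 50.2°, sin 50.2°) = (18.05, 21.67). ∠LSA = 87.6°, so SA runs at 50.2° + (180° − 87.6°) = 142.6° from the x-axis; with |SA| = 24.8, A = S + 24.8·(cos 142.6°, sin 142.6°) = (-1.650, 36.73). SA is perpendicular to AV; with |AV| = 17.5 on the left of SA, V = A + 17.5·(-0.6074, -0.7944) = (-12.28, 22.83). Then cos ∠LVA = VL·VA / (|VL||VA|), giving 114.3°.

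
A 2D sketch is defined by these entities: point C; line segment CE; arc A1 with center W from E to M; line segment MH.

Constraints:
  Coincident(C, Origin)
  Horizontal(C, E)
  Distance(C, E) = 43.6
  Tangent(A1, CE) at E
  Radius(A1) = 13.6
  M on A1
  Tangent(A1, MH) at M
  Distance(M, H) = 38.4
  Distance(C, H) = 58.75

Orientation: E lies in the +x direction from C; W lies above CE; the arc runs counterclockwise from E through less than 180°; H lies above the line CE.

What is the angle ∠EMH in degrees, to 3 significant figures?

114°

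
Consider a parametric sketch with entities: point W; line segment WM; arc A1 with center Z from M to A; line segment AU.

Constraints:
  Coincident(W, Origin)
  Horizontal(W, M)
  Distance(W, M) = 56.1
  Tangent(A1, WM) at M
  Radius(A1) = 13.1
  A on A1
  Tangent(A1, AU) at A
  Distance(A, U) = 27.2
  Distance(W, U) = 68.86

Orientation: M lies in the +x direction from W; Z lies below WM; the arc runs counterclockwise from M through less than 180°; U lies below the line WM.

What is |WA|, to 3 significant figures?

47.3

W is at the origin; W and M share the same y with |WM| = 56.1 and M on the +x side, so M = (56.1, 0.00). The tangent condition forces ZM to be normal to WM, so Z = M + (0, -13.1) = (56.1, -13.1). Since ZA ⟂ AU (tangency), |ZU| = √(13.1² + 27.2²) = 30.2 regardless of where A sits on A1. So U lies on both circle(W, 68.86) and circle(Z, 30.2); the below-WM intersection is U = (53.6, -43.2). A is the foot of the tangent from U: A = (43.9, -17.8).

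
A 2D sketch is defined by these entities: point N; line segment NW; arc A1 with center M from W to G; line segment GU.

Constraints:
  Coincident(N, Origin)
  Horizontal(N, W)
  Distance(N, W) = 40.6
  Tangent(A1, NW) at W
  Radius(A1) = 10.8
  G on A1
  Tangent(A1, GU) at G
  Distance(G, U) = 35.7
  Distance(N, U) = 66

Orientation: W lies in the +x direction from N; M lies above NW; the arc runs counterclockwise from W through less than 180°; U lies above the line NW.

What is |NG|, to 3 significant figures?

52.8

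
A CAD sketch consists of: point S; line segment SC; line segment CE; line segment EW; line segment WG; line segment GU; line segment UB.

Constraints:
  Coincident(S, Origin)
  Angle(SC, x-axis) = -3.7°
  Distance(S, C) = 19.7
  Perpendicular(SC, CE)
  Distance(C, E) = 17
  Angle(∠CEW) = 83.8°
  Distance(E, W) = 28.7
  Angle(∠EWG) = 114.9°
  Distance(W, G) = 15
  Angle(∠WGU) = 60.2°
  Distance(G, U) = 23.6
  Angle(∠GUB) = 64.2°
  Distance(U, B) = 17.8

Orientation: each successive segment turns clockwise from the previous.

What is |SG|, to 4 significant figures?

13.64

S is at the origin; SC runs at -3.7° with length 19.7, so C = (19.66, -1.271). SC ⟂ CE, so CE runs at -93.70°; with |CE| = 17.0, E = (18.56, -18.24). ∠CEW = 83.8° gives EW at 170.1° from the x-axis; with |EW| = 28.7, W = (-9.711, -13.30). ∠EWG = 114.9° gives WG at 105.0° from the x-axis; with |WG| = 15.0, G = (-13.59, 1.187). Then |SG| = |G − S| = 13.64.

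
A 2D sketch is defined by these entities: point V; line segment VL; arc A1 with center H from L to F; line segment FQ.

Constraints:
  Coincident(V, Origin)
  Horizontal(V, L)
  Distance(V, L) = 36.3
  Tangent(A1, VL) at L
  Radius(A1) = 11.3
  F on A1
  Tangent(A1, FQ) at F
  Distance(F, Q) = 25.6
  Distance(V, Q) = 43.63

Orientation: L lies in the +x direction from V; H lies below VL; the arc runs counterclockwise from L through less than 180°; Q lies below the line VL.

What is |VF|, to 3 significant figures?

27.3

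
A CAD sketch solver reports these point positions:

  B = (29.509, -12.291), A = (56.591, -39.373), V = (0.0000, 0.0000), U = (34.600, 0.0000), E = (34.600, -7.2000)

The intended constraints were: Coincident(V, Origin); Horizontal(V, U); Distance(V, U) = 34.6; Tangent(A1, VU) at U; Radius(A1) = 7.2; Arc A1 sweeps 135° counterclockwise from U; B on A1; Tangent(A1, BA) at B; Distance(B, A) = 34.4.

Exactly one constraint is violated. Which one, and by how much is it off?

Distance(B, A) = 34.4 — off by 3.90.

V = (0.00, 0.00) ✓; V.y = 0.00, U.y = 0.00 ✓; |VU| = 34.60 ✓; ∠(EU, UV) = 90.00° ✓; |EU| = 7.200 ✓; bearing(E→B) − bearing(E→U) = 135.0° ✓; |EB| = 7.200 ✓; ∠(EB, BA) = 90.00° ✓; |BA| = 38.30 ✗.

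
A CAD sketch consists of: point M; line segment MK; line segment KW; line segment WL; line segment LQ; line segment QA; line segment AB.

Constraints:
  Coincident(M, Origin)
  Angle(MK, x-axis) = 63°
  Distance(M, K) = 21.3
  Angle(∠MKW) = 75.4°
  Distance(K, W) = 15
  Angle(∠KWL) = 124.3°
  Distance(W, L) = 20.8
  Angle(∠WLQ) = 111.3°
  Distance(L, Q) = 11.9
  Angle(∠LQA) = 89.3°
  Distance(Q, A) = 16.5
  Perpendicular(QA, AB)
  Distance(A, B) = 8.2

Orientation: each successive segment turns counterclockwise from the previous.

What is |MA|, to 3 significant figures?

3.30

M is at the origin; MK runs at 63.0° with length 21.3, so K = (9.67, 19.0). ∠MKW = 75.4° gives KW at 168° from the x-axis; with |KW| = 15.0, W = (-4.98, 22.2). ∠KWL = 124.3° gives WL at -137° from the x-axis; with |WL| = 20.8, L = (-20.1, 7.93). ∠WLQ = 111.3° gives LQ at -68.0° from the x-axis; with |LQ| = 11.9, Q = (-15.7, -3.10). ∠LQA = 89.3° gives QA at 22.7° from the x-axis; with |QA| = 16.5, A = (-0.438, 3.27). Then |MA| = |A − M| = 3.30.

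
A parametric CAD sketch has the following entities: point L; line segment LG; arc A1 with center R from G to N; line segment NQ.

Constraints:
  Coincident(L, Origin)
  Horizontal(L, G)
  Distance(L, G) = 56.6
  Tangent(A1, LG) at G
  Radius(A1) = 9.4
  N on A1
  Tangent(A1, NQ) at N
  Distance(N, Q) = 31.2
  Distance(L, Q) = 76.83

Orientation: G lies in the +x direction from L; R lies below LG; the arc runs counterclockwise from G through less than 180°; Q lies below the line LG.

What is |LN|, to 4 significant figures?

50.69

Checks: |RN| = 9.400 ✓; ∠(RN, NQ) = 90.00° ✓; |NQ| = 31.20 ✓; |LQ| = 76.83 ✓.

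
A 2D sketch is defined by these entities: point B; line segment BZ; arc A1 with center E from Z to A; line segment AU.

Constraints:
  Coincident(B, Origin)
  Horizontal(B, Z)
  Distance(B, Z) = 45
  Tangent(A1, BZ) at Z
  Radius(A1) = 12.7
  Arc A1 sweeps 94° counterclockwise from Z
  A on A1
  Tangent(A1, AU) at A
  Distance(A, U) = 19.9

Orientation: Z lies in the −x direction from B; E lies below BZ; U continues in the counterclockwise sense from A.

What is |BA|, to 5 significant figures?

59.248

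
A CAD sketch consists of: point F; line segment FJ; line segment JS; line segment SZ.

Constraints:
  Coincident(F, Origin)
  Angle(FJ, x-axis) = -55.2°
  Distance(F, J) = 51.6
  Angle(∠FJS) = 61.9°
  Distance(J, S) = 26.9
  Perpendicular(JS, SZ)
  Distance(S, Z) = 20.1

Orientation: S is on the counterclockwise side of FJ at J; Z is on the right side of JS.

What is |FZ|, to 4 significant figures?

65.67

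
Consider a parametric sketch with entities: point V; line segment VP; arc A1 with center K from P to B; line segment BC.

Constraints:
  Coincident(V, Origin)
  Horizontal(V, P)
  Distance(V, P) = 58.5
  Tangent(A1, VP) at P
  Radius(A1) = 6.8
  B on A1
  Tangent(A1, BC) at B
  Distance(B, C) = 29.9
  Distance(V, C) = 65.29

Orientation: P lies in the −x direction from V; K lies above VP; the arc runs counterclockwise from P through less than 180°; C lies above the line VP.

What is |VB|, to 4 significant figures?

52.22

Checks: V = (0.00, 0.00) ✓; |KB| = 6.800 ✓; ∠(KB, BC) = 90.00° ✓; |BC| = 29.90 ✓; |VC| = 65.29 ✓.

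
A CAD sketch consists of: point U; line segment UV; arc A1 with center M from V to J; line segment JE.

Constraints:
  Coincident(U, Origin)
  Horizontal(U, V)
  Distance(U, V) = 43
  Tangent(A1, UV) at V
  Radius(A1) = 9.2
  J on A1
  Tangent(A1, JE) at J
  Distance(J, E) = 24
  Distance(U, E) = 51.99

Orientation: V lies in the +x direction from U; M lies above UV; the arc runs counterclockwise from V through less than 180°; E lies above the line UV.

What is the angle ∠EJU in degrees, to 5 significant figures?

74.905°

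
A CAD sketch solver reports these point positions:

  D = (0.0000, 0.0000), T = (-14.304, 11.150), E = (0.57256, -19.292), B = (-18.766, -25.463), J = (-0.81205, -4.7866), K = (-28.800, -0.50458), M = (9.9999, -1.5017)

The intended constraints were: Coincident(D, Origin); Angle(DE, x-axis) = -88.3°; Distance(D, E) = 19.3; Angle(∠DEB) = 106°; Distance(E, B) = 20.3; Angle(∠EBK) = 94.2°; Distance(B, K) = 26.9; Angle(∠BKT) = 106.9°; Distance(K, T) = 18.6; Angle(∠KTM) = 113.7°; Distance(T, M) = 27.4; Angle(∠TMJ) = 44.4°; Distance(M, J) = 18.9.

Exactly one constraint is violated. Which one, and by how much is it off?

Distance(M, J) = 18.9 — off by 7.60.

D = (0.00, 0.00) ✓; DE at -88.30° ✓; |DE| = 19.30 ✓; ∠DEB = 106.0° ✓; |EB| = 20.30 ✓; ∠EBK = 94.20° ✓; |BK| = 26.90 ✓; ∠BKT = 106.9° ✓; |KT| = 18.60 ✓; ∠KTM = 113.7° ✓; |TM| = 27.40 ✓; ∠TMJ = 44.40° ✓; |MJ| = 11.30 ✗.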